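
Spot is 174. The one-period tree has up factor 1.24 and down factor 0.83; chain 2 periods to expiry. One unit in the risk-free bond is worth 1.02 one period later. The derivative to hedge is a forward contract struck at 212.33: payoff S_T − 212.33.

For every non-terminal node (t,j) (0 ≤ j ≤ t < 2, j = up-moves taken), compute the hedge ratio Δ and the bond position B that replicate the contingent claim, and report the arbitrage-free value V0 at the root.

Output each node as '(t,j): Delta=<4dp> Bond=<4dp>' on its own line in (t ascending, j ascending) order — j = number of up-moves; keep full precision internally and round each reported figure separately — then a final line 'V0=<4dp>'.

Risk-neutral probability p* = (R−d)/(u−d) = (1.02−0.83)/(1.24−0.83) = 0.4634.
Terminal payoffs: V(2,0)=-92.4614, V(2,1)=-33.2492, V(2,2)=55.2124
(1,0): S=144.4200. Δ = (V_up−V_dn)/(S_up−S_dn) = (-33.2492−-92.4614)/(179.0808−119.8686) = 1.0000. V = [p*·-33.2492 + (1−p*)·-92.4614]/1.02 = -63.7467. B = V − Δ·S = -208.1667.
(1,1): S=215.7600. Δ = (V_up−V_dn)/(S_up−S_dn) = (55.2124−-33.2492)/(267.5424−179.0808) = 1.0000. V = [p*·55.2124 + (1−p*)·-33.2492]/1.02 = 7.5933. B = V − Δ·S = -208.1667.
(0,0): S=174.0000. Δ = (V_up−V_dn)/(S_up−S_dn) = (7.5933−-63.7467)/(215.7600−144.4200) = 1.0000. V = [p*·7.5933 + (1−p*)·-63.7467]/1.02 = -30.0850. B = V − Δ·S = -204.0850.
Root portfolio cost Δ·174+B reproduces V0=-30.0850.

(0,0): Delta=1.0000 Bond=-204.0850
(1,0): Delta=1.0000 Bond=-208.1667
(1,1): Delta=1.0000 Bond=-208.1667
V0=-30.0850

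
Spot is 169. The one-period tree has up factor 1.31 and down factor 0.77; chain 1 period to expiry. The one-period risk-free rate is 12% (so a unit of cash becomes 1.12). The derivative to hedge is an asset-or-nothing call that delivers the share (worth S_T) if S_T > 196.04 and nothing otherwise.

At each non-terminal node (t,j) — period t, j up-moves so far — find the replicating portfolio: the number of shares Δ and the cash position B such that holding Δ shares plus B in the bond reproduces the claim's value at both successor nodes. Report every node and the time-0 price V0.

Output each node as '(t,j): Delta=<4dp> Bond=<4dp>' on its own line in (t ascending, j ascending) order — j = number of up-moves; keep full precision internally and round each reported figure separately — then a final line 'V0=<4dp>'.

The replicating-portfolio and risk-neutral prices coincide; use p* = (1.12−0.77)/(1.31−0.77) = 0.6481 for the latter.
Payoff layer (t=1): V(1,0)=0.0000, V(1,1)=221.3900
(0,0): S=169.0000. Δ = (V_up−V_dn)/(S_up−S_dn) = (221.3900−0.0000)/(221.3900−130.1300) = 2.4259. V = [p*·221.3900 + (1−p*)·0.0000]/1.12 = 128.1192. B = V − Δ·S = -281.8623.
Check: Δ(0,0)·S0 + B(0,0) = 128.1192 = V0.

(0,0): Delta=2.4259 Bond=-281.8623
V0=128.1192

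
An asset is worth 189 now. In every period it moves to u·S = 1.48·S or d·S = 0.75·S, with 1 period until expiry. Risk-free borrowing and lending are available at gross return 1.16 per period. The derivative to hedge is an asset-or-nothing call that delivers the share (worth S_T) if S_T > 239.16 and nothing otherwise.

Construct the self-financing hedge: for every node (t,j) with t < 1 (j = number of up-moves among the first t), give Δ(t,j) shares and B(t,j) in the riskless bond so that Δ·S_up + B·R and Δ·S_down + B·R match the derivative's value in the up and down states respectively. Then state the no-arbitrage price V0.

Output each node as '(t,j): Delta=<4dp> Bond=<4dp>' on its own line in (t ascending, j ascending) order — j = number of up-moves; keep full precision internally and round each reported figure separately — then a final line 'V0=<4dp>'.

Since d<R<u, set p* = (R−d)/(u−d) = 0.5616; price each node as the discounted p*-expectation of its children.
Terminal payoffs: V(1,0)=0.0000, V(1,1)=279.7200
  t=0,j=0: stock 189.0000 → up 279.7200 (V=279.7200), down 141.7500 (V=0.0000). Price 135.4336; hedge Δ=2.0274, bond B=-247.7444.
Each (Δ,B) replicates both successor values, so the strategy is self-financing and V0 is arbitrage-free.

(0,0): Delta=2.0274 Bond=-247.7444
V0=135.4336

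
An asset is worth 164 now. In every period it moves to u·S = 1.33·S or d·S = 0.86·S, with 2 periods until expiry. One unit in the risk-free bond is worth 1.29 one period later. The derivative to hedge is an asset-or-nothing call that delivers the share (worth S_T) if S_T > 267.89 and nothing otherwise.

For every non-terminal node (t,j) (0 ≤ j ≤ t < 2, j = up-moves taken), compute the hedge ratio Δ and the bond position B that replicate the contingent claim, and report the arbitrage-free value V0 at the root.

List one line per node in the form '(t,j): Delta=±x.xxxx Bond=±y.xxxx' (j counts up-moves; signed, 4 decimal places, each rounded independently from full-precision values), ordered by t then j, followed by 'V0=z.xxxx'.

(0,0): Delta=2.6692 Bond=-291.8360
(1,0): Delta=0.0000 Bond=0.0000
(1,1): Delta=2.8298 Bond=-411.4888
V0=145.9180

Since d<R<u, set p* = (R−d)/(u−d) = 0.9149; price each node as the discounted p*-expectation of its children.
Terminal payoffs: V(2,0)=0.0000, V(2,1)=0.0000, V(2,2)=290.0996
  t=1,j=0: stock 141.0400 → up 187.5832 (V=0.0000), down 121.2944 (V=0.0000). Price 0.0000; hedge Δ=0.0000, bond B=0.0000.
  t=1,j=1: stock 218.1200 → up 290.0996 (V=290.0996), down 187.5832 (V=0.0000). Price 205.7444; hedge Δ=2.8298, bond B=-411.4888.
  t=0,j=0: stock 164.0000 → up 218.1200 (V=205.7444), down 141.0400 (V=0.0000). Price 145.9180; hedge Δ=2.6692, bond B=-291.8360.
Each (Δ,B) replicates both successor values, so the strategy is self-financing and V0 is arbitrage-free.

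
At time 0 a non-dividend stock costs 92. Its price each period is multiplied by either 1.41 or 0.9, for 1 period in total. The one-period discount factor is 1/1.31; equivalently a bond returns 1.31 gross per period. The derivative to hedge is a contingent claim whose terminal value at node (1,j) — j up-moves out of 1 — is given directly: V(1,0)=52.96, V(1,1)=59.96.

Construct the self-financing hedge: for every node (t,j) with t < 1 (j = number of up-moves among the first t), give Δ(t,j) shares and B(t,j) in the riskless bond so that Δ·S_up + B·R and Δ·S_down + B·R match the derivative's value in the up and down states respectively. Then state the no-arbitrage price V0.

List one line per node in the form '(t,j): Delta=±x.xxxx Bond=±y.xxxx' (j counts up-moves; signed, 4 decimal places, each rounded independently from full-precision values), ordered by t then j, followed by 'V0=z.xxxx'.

No-arbitrage ⇒ martingale measure with p* = (R−d)/(u−d) = 0.8039.
At expiry t=1: V(1,0)=52.9600, V(1,1)=59.9600
(0,0): S=92.0000. Δ = (V_up−V_dn)/(S_up−S_dn) = (59.9600−52.9600)/(129.7200−82.8000) = 0.1492. V = [p*·59.9600 + (1−p*)·52.9600]/1.31 = 44.7232. B = V − Δ·S = 30.9978.
Each (Δ,B) replicates both successor values, so the strategy is self-financing and V0 is arbitrage-free.

(0,0): Delta=0.1492 Bond=30.9978
V0=44.7232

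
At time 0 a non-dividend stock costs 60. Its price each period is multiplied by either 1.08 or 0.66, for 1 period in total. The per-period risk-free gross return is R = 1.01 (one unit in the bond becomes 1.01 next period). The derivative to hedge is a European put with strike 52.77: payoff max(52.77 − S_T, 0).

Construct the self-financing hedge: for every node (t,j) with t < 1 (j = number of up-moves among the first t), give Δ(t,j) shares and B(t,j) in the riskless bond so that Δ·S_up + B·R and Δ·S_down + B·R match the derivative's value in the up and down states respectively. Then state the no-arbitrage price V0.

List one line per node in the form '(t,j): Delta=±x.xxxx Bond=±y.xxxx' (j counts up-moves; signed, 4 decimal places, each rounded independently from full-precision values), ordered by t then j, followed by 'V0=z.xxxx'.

No-arbitrage ⇒ martingale measure with p* = (R−d)/(u−d) = 0.8333.
At expiry t=1: V(1,0)=13.1700, V(1,1)=0.0000
(0,0): S=60.0000. Δ = (V_up−V_dn)/(S_up−S_dn) = (0.0000−13.1700)/(64.8000−39.6000) = -0.5226. V = [p*·0.0000 + (1−p*)·13.1700]/1.01 = 2.1733. B = V − Δ·S = 33.5304.
Self-financing check: at every node Δ·S+B equals the discounted successor values.

(0,0): Delta=-0.5226 Bond=33.5304
V0=2.1733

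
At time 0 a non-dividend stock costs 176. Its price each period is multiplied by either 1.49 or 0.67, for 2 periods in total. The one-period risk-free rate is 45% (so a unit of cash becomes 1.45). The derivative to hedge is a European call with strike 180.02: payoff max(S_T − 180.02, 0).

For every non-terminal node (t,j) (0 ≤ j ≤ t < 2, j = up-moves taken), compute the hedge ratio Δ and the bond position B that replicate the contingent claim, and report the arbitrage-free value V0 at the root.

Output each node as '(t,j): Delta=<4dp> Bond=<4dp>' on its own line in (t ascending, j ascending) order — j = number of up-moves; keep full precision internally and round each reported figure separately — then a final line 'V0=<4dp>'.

(0,0): Delta=0.9578 Bond=-77.8944
(1,0): Delta=0.0000 Bond=0.0000
(1,1): Delta=0.9799 Bond=-118.7391
V0=90.6831

The replicating-portfolio and risk-neutral prices coincide; use p* = (1.45−0.67)/(1.49−0.67) = 0.9512 for the latter.
Terminal values V(2,·): V(2,0)=0.0000, V(2,1)=0.0000, V(2,2)=210.7176
Node (1,0) S=117.9200: V=(p*·0.0000+(1−p*)·0.0000)/1.45=0.0000; Δ=(0.0000−0.0000)/(175.7008−79.0064)=0.0000; B=V−Δ·S=0.0000
Node (1,1) S=262.2400: V=(p*·210.7176+(1−p*)·0.0000)/1.45=138.2336; Δ=(210.7176−0.0000)/(390.7376−175.7008)=0.9799; B=V−Δ·S=-118.7391
Node (0,0) S=176.0000: V=(p*·138.2336+(1−p*)·0.0000)/1.45=90.6831; Δ=(138.2336−0.0000)/(262.2400−117.9200)=0.9578; B=V−Δ·S=-77.8944
Check: Δ(0,0)·S0 + B(0,0) = 90.6831 = V0.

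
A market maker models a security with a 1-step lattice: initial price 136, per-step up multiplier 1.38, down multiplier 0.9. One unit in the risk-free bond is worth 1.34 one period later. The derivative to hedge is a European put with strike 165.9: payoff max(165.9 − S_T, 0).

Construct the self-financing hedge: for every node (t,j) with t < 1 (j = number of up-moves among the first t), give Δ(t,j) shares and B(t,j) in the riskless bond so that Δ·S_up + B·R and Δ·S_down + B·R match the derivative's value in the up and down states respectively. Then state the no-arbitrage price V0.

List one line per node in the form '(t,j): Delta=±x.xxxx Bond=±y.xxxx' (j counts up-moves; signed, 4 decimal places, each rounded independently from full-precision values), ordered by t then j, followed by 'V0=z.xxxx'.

(0,0): Delta=-0.6664 Bond=93.3302
V0=2.7052

Since d<R<u, set p* = (R−d)/(u−d) = 0.9167; price each node as the discounted p*-expectation of its children.
Terminal values V(1,·): V(1,0)=43.5000, V(1,1)=0.0000
(0,0): S=136.0000. Δ = (V_up−V_dn)/(S_up−S_dn) = (0.0000−43.5000)/(187.6800−122.4000) = -0.6664. V = [p*·0.0000 + (1−p*)·43.5000]/1.34 = 2.7052. B = V − Δ·S = 93.3302.
Each (Δ,B) replicates both successor values, so the strategy is self-financing and V0 is arbitrage-free.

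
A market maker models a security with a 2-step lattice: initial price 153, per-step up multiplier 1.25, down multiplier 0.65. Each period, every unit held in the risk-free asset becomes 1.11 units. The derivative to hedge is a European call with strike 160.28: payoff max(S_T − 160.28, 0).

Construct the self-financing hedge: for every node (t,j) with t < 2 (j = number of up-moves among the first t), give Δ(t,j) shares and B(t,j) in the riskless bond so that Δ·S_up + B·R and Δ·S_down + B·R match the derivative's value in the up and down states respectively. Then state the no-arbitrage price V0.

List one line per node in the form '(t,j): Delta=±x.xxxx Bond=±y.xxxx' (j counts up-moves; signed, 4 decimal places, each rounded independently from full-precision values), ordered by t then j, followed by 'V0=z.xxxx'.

(0,0): Delta=0.5927 Bond=-53.1071
(1,0): Delta=0.0000 Bond=0.0000
(1,1): Delta=0.6866 Bond=-76.8898
V0=37.5835

Under the risk-neutral measure, an up-move has probability p* = (R−d)/(u−d) = 0.7667 and values discount at R = 1.11.
Terminal values V(2,·): V(2,0)=0.0000, V(2,1)=0.0000, V(2,2)=78.7825
Node (1,0) S=99.4500: V=(p*·0.0000+(1−p*)·0.0000)/1.11=0.0000; Δ=(0.0000−0.0000)/(124.3125−64.6425)=0.0000; B=V−Δ·S=0.0000
Node (1,1) S=191.2500: V=(p*·78.7825+(1−p*)·0.0000)/1.11=54.4143; Δ=(78.7825−0.0000)/(239.0625−124.3125)=0.6866; B=V−Δ·S=-76.8898
Node (0,0) S=153.0000: V=(p*·54.4143+(1−p*)·0.0000)/1.11=37.5835; Δ=(54.4143−0.0000)/(191.2500−99.4500)=0.5927; B=V−Δ·S=-53.1071
Root portfolio cost Δ·153+B reproduces V0=37.5835.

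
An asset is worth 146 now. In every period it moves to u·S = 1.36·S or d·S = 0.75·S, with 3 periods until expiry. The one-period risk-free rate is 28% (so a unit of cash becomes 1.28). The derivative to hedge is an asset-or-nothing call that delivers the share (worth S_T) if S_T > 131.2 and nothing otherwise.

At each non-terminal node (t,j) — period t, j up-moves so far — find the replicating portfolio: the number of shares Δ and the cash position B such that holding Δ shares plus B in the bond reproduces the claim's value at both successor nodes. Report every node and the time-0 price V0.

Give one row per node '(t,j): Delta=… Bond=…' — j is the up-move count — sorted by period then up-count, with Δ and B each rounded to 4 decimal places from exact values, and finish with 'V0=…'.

(0,0): Delta=1.1685 Bond=-27.0601
(1,0): Delta=2.0582 Bond=-132.0534
(1,1): Delta=1.0945 Bond=-19.9326
(2,0): Delta=0.0000 Bond=0.0000
(2,1): Delta=2.2295 Bond=-194.5420
(2,2): Delta=1.0000 Bond=0.0000
V0=143.5461

Since d<R<u, set p* = (R−d)/(u−d) = 0.8689; price each node as the discounted p*-expectation of its children.
Terminal payoffs: V(3,0)=0.0000, V(3,1)=0.0000, V(3,2)=202.5312, V(3,3)=367.2566
Node (2,0) S=82.1250: V=(p*·0.0000+(1−p*)·0.0000)/1.28=0.0000; Δ=(0.0000−0.0000)/(111.6900−61.5938)=0.0000; B=V−Δ·S=0.0000
Node (2,1) S=148.9200: V=(p*·202.5312+(1−p*)·0.0000)/1.28=137.4764; Δ=(202.5312−0.0000)/(202.5312−111.6900)=2.2295; B=V−Δ·S=-194.5420
Node (2,2) S=270.0416: V=(p*·367.2566+(1−p*)·202.5312)/1.28=270.0416; Δ=(367.2566−202.5312)/(367.2566−202.5312)=1.0000; B=V−Δ·S=0.0000
Node (1,0) S=109.5000: V=(p*·137.4764+(1−p*)·0.0000)/1.28=93.3177; Δ=(137.4764−0.0000)/(148.9200−82.1250)=2.0582; B=V−Δ·S=-132.0534
Node (1,1) S=198.5600: V=(p*·270.0416+(1−p*)·137.4764)/1.28=197.3875; Δ=(270.0416−137.4764)/(270.0416−148.9200)=1.0945; B=V−Δ·S=-19.9326
Node (0,0) S=146.0000: V=(p*·197.3875+(1−p*)·93.3177)/1.28=143.5461; Δ=(197.3875−93.3177)/(198.5600−109.5000)=1.1685; B=V−Δ·S=-27.0601
Root portfolio cost Δ·146+B reproduces V0=143.5461.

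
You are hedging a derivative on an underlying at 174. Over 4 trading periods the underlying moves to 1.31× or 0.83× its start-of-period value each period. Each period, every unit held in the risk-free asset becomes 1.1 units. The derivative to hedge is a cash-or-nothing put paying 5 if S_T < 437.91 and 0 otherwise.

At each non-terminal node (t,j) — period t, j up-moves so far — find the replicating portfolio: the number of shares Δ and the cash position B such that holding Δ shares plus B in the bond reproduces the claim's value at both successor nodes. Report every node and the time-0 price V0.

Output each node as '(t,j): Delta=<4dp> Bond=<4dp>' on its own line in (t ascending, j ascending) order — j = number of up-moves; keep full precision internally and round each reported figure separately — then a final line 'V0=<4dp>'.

(0,0): Delta=-0.0080 Bond=4.4661
(1,0): Delta=0.0000 Bond=3.7566
(1,1): Delta=-0.0120 Bond=5.8119
(2,0): Delta=0.0000 Bond=4.1322
(2,1): Delta=0.0000 Bond=4.1322
(2,2): Delta=-0.0178 Bond=8.1515
(3,0): Delta=0.0000 Bond=4.5455
(3,1): Delta=0.0000 Bond=4.5455
(3,2): Delta=0.0000 Bond=4.5455
(3,3): Delta=-0.0266 Bond=12.4053
V0=3.0732

The replicating-portfolio and risk-neutral prices coincide; use p* = (1.1−0.83)/(1.31−0.83) = 0.5625 for the latter.
Payoff layer (t=4): V(4,0)=5.0000, V(4,1)=5.0000, V(4,2)=5.0000, V(4,3)=5.0000, V(4,4)=0.0000
  t=3,j=0: stock 99.4909 → up 130.3331 (V=5.0000), down 82.5775 (V=5.0000). Price 4.5455; hedge Δ=0.0000, bond B=4.5455.
  t=3,j=1: stock 157.0279 → up 205.7065 (V=5.0000), down 130.3331 (V=5.0000). Price 4.5455; hedge Δ=0.0000, bond B=4.5455.
  t=3,j=2: stock 247.8392 → up 324.6693 (V=5.0000), down 205.7065 (V=5.0000). Price 4.5455; hedge Δ=0.0000, bond B=4.5455.
  t=3,j=3: stock 391.1678 → up 512.4299 (V=0.0000), down 324.6693 (V=5.0000). Price 1.9886; hedge Δ=-0.0266, bond B=12.4053.
  t=2,j=0: stock 119.8686 → up 157.0279 (V=4.5455), down 99.4909 (V=4.5455). Price 4.1322; hedge Δ=0.0000, bond B=4.1322.
  t=2,j=1: stock 189.1902 → up 247.8392 (V=4.5455), down 157.0279 (V=4.5455). Price 4.1322; hedge Δ=0.0000, bond B=4.1322.
  t=2,j=2: stock 298.6014 → up 391.1678 (V=1.9886), down 247.8392 (V=4.5455). Price 2.8248; hedge Δ=-0.0178, bond B=8.1515.
  t=1,j=0: stock 144.4200 → up 189.1902 (V=4.1322), down 119.8686 (V=4.1322). Price 3.7566; hedge Δ=0.0000, bond B=3.7566.
  t=1,j=1: stock 227.9400 → up 298.6014 (V=2.8248), down 189.1902 (V=4.1322). Price 3.0880; hedge Δ=-0.0120, bond B=5.8119.
  t=0,j=0: stock 174.0000 → up 227.9400 (V=3.0880), down 144.4200 (V=3.7566). Price 3.0732; hedge Δ=-0.0080, bond B=4.4661.
Self-financing check: at every node Δ·S+B equals the discounted successor values.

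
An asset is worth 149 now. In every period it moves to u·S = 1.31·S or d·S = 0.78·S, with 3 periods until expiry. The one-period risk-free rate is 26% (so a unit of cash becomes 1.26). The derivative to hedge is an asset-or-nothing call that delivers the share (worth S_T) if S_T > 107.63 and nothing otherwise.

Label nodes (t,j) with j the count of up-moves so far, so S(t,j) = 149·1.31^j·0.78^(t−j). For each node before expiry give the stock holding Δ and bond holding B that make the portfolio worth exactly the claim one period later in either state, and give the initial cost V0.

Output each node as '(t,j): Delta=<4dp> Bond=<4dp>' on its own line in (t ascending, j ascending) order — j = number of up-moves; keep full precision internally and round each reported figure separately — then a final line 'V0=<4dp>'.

(0,0): Delta=1.0050 Bond=-0.7776
(1,0): Delta=1.0859 Bond=-10.3853
(1,1): Delta=1.0000 Bond=0.0000
(2,0): Delta=2.4717 Bond=-138.7059
(2,1): Delta=1.0000 Bond=0.0000
(2,2): Delta=1.0000 Bond=0.0000
V0=148.9703

Since d<R<u, set p* = (R−d)/(u−d) = 0.9057; price each node as the discounted p*-expectation of its children.
Terminal values V(3,·): V(3,0)=0.0000, V(3,1)=118.7536, V(3,2)=199.4451, V(3,3)=334.9656
  t=2,j=0: stock 90.6516 → up 118.7536 (V=118.7536), down 70.7082 (V=0.0000). Price 85.3575; hedge Δ=2.4717, bond B=-138.7059.
  t=2,j=1: stock 152.2482 → up 199.4451 (V=199.4451), down 118.7536 (V=118.7536). Price 152.2482; hedge Δ=1.0000, bond B=0.0000.
  t=2,j=2: stock 255.6989 → up 334.9656 (V=334.9656), down 199.4451 (V=199.4451). Price 255.6989; hedge Δ=1.0000, bond B=0.0000.
  t=1,j=0: stock 116.2200 → up 152.2482 (V=152.2482), down 90.6516 (V=85.3575). Price 115.8236; hedge Δ=1.0859, bond B=-10.3853.
  t=1,j=1: stock 195.1900 → up 255.6989 (V=255.6989), down 152.2482 (V=152.2482). Price 195.1900; hedge Δ=1.0000, bond B=0.0000.
  t=0,j=0: stock 149.0000 → up 195.1900 (V=195.1900), down 116.2200 (V=115.8236). Price 148.9703; hedge Δ=1.0050, bond B=-0.7776.
The time-0 hedge costs 148.9703, which is the no-arbitrage price.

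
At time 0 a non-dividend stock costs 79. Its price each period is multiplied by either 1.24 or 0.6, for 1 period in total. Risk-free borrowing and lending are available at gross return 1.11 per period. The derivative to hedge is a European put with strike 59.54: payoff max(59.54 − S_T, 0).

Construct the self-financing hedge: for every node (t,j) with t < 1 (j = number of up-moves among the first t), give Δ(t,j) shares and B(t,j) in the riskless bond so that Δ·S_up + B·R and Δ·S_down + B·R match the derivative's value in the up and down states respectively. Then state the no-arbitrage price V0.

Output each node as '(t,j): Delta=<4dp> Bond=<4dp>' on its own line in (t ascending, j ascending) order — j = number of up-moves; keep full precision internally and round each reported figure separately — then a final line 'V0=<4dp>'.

Under the risk-neutral measure, an up-move has probability p* = (R−d)/(u−d) = 0.7969 and values discount at R = 1.11.
At expiry t=1: V(1,0)=12.1400, V(1,1)=0.0000
Node (0,0) S=79.0000: V=(p*·0.0000+(1−p*)·12.1400)/1.11=2.2216; Δ=(0.0000−12.1400)/(97.9600−47.4000)=-0.2401; B=V−Δ·S=21.1903
Check: Δ(0,0)·S0 + B(0,0) = 2.2216 = V0.

(0,0): Delta=-0.2401 Bond=21.1903
V0=2.2216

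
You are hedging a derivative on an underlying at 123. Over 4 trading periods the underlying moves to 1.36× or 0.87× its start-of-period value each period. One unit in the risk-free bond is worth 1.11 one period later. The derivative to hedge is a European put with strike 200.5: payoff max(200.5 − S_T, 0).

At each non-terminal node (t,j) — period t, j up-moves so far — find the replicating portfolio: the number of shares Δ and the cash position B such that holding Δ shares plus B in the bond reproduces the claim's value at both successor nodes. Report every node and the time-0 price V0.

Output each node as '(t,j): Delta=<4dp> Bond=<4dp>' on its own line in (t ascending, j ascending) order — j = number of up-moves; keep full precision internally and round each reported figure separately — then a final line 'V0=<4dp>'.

(0,0): Delta=-0.4779 Bond=87.0613
(1,0): Delta=-0.7450 Bond=125.2140
(1,1): Delta=-0.3000 Bond=66.8714
(2,0): Delta=-1.0000 Bond=162.7303
(2,1): Delta=-0.5750 Bond=114.2555
(2,2): Delta=-0.1167 Bond=32.5311
(3,0): Delta=-1.0000 Bond=180.6306
(3,1): Delta=-1.0000 Bond=180.6306
(3,2): Delta=-0.2918 Bond=70.7746
(3,3): Delta=0.0000 Bond=0.0000
V0=28.2757

Under the risk-neutral measure, an up-move has probability p* = (R−d)/(u−d) = 0.4898 and values discount at R = 1.11.
At expiry t=4: V(4,0)=130.0336, V(4,1)=90.3456, V(4,2)=28.3046, V(4,3)=0.0000, V(4,4)=0.0000
  t=3,j=0: stock 80.9959 → up 110.1544 (V=90.3456), down 70.4664 (V=130.0336). Price 99.6348; hedge Δ=-1.0000, bond B=180.6306.
  t=3,j=1: stock 126.6142 → up 172.1954 (V=28.3046), down 110.1544 (V=90.3456). Price 54.0164; hedge Δ=-1.0000, bond B=180.6306.
  t=3,j=2: stock 197.9257 → up 269.1789 (V=0.0000), down 172.1954 (V=28.3046). Price 13.0100; hedge Δ=-0.2918, bond B=70.7746.
  t=3,j=3: stock 309.4011 → up 420.7855 (V=0.0000), down 269.1789 (V=0.0000). Price 0.0000; hedge Δ=0.0000, bond B=0.0000.
  t=2,j=0: stock 93.0987 → up 126.6142 (V=54.0164), down 80.9959 (V=99.6348). Price 69.6316; hedge Δ=-1.0000, bond B=162.7303.
  t=2,j=1: stock 145.5336 → up 197.9257 (V=13.0100), down 126.6142 (V=54.0164). Price 30.5691; hedge Δ=-0.5750, bond B=114.2555.
  t=2,j=2: stock 227.5008 → up 309.4011 (V=0.0000), down 197.9257 (V=13.0100). Price 5.9800; hedge Δ=-0.1167, bond B=32.5311.
  t=1,j=0: stock 107.0100 → up 145.5336 (V=30.5691), down 93.0987 (V=69.6316). Price 45.4945; hedge Δ=-0.7450, bond B=125.2140.
  t=1,j=1: stock 167.2800 → up 227.5008 (V=5.9800), down 145.5336 (V=30.5691). Price 16.6896; hedge Δ=-0.3000, bond B=66.8714.
  t=0,j=0: stock 123.0000 → up 167.2800 (V=16.6896), down 107.0100 (V=45.4945). Price 28.2757; hedge Δ=-0.4779, bond B=87.0613.
Check: Δ(0,0)·S0 + B(0,0) = 28.2757 = V0.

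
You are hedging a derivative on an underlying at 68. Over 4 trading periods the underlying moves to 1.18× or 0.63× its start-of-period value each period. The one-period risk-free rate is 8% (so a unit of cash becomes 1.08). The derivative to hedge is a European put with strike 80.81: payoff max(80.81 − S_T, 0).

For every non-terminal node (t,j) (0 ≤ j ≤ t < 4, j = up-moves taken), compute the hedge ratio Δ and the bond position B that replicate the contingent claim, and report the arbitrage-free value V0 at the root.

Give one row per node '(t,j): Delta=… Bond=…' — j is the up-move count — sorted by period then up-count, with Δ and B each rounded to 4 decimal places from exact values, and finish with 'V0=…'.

Risk-neutral probability p* = (R−d)/(u−d) = (1.08−0.63)/(1.18−0.63) = 0.8182.
Terminal payoffs: V(4,0)=70.0980, V(4,1)=60.7462, V(4,2)=43.2302, V(4,3)=10.4225, V(4,4)=0.0000
  t=3,j=0: stock 17.0032 → up 20.0638 (V=60.7462), down 10.7120 (V=70.0980). Price 57.8209; hedge Δ=-1.0000, bond B=74.8241.
  t=3,j=1: stock 31.8473 → up 37.5798 (V=43.2302), down 20.0638 (V=60.7462). Price 42.9768; hedge Δ=-1.0000, bond B=74.8241.
  t=3,j=2: stock 59.6504 → up 70.3875 (V=10.4225), down 37.5798 (V=43.2302). Price 15.1737; hedge Δ=-1.0000, bond B=74.8241.
  t=3,j=3: stock 111.7262 → up 131.8369 (V=0.0000), down 70.3875 (V=10.4225). Price 1.7546; hedge Δ=-0.1696, bond B=20.7046.
  t=2,j=0: stock 26.9892 → up 31.8473 (V=42.9768), down 17.0032 (V=57.8209). Price 42.2924; hedge Δ=-1.0000, bond B=69.2816.
  t=2,j=1: stock 50.5512 → up 59.6504 (V=15.1737), down 31.8473 (V=42.9768). Price 18.7304; hedge Δ=-1.0000, bond B=69.2816.
  t=2,j=2: stock 94.6832 → up 111.7262 (V=1.7546), down 59.6504 (V=15.1737). Price 3.8838; hedge Δ=-0.2577, bond B=28.2820.
  t=1,j=0: stock 42.8400 → up 50.5512 (V=18.7304), down 26.9892 (V=42.2924). Price 21.3096; hedge Δ=-1.0000, bond B=64.1496.
  t=1,j=1: stock 80.2400 → up 94.6832 (V=3.8838), down 50.5512 (V=18.7304). Price 6.0955; hedge Δ=-0.3364, bond B=33.0893.
  t=0,j=0: stock 68.0000 → up 80.2400 (V=6.0955), down 42.8400 (V=21.3096). Price 8.2053; hedge Δ=-0.4068, bond B=35.8672.
Root portfolio cost Δ·68+B reproduces V0=8.2053.

(0,0): Delta=-0.4068 Bond=35.8672
(1,0): Delta=-1.0000 Bond=64.1496
(1,1): Delta=-0.3364 Bond=33.0893
(2,0): Delta=-1.0000 Bond=69.2816
(2,1): Delta=-1.0000 Bond=69.2816
(2,2): Delta=-0.2577 Bond=28.2820
(3,0): Delta=-1.0000 Bond=74.8241
(3,1): Delta=-1.0000 Bond=74.8241
(3,2): Delta=-1.0000 Bond=74.8241
(3,3): Delta=-0.1696 Bond=20.7046
V0=8.2053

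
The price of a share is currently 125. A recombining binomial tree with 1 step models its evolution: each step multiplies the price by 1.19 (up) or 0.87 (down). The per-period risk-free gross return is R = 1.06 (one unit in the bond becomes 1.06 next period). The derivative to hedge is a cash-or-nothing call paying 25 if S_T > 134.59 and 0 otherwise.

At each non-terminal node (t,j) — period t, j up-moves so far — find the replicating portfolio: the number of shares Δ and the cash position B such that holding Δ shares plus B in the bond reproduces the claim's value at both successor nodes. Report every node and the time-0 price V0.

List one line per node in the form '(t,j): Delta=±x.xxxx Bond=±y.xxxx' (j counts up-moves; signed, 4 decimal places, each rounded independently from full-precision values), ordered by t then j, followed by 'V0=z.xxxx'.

No-arbitrage ⇒ martingale measure with p* = (R−d)/(u−d) = 0.5938.
At expiry t=1: V(1,0)=0.0000, V(1,1)=25.0000
(0,0): S=125.0000. Δ = (V_up−V_dn)/(S_up−S_dn) = (25.0000−0.0000)/(148.7500−108.7500) = 0.6250. V = [p*·25.0000 + (1−p*)·0.0000]/1.06 = 14.0035. B = V − Δ·S = -64.1215.
Root portfolio cost Δ·125+B reproduces V0=14.0035.

(0,0): Delta=0.6250 Bond=-64.1215
V0=14.0035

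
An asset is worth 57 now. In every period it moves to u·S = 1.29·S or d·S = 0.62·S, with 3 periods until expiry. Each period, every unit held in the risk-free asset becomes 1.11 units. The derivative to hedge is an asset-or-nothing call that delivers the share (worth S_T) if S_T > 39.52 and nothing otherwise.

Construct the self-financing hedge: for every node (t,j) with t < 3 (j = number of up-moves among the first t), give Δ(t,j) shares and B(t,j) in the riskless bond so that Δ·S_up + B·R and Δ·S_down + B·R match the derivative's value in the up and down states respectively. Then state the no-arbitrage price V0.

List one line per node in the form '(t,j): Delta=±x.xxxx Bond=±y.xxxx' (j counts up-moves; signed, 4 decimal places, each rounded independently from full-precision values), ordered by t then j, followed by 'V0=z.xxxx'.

Since d<R<u, set p* = (R−d)/(u−d) = 0.7313; price each node as the discounted p*-expectation of its children.
Terminal payoffs: V(3,0)=0.0000, V(3,1)=0.0000, V(3,2)=58.8093, V(3,3)=122.3613
(2,0): S=21.9108. Δ = (V_up−V_dn)/(S_up−S_dn) = (0.0000−0.0000)/(28.2649−13.5847) = 0.0000. V = [p*·0.0000 + (1−p*)·0.0000]/1.11 = 0.0000. B = V − Δ·S = 0.0000.
(2,1): S=45.5886. Δ = (V_up−V_dn)/(S_up−S_dn) = (58.8093−0.0000)/(58.8093−28.2649) = 1.9254. V = [p*·58.8093 + (1−p*)·0.0000]/1.11 = 38.7476. B = V − Δ·S = -49.0275.
(2,2): S=94.8537. Δ = (V_up−V_dn)/(S_up−S_dn) = (122.3613−58.8093)/(122.3613−58.8093) = 1.0000. V = [p*·122.3613 + (1−p*)·58.8093]/1.11 = 94.8537. B = V − Δ·S = 0.0000.
(1,0): S=35.3400. Δ = (V_up−V_dn)/(S_up−S_dn) = (38.7476−0.0000)/(45.5886−21.9108) = 1.6365. V = [p*·38.7476 + (1−p*)·0.0000]/1.11 = 25.5295. B = V − Δ·S = -32.3027.
(1,1): S=73.5300. Δ = (V_up−V_dn)/(S_up−S_dn) = (94.8537−38.7476)/(94.8537−45.5886) = 1.1389. V = [p*·94.8537 + (1−p*)·38.7476]/1.11 = 71.8742. B = V − Δ·S = -11.8663.
(0,0): S=57.0000. Δ = (V_up−V_dn)/(S_up−S_dn) = (71.8742−25.5295)/(73.5300−35.3400) = 1.2135. V = [p*·71.8742 + (1−p*)·25.5295]/1.11 = 53.5346. B = V − Δ·S = -15.6366.
The time-0 hedge costs 53.5346, which is the no-arbitrage price.

(0,0): Delta=1.2135 Bond=-15.6366
(1,0): Delta=1.6365 Bond=-32.3027
(1,1): Delta=1.1389 Bond=-11.8663
(2,0): Delta=0.0000 Bond=0.0000
(2,1): Delta=1.9254 Bond=-49.0275
(2,2): Delta=1.0000 Bond=0.0000
V0=53.5346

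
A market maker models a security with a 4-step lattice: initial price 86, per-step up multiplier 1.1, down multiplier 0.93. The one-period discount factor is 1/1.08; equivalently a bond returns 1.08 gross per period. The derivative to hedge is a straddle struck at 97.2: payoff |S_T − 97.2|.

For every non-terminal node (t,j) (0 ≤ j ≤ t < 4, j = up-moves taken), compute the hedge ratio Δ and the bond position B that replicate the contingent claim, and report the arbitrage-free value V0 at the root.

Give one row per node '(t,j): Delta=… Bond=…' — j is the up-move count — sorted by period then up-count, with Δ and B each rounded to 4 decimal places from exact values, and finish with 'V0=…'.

No-arbitrage ⇒ martingale measure with p* = (R−d)/(u−d) = 0.8824.
Terminal payoffs: V(4,0)=32.8675, V(4,1)=21.1078, V(4,2)=7.1985, V(4,3)=9.2534, V(4,4)=28.7126
  t=3,j=0: stock 69.1747 → up 76.0922 (V=21.1078), down 64.3325 (V=32.8675). Price 20.8253; hedge Δ=-1.0000, bond B=90.0000.
  t=3,j=1: stock 81.8195 → up 90.0015 (V=7.1985), down 76.0922 (V=21.1078). Price 8.1805; hedge Δ=-1.0000, bond B=90.0000.
  t=3,j=2: stock 96.7758 → up 106.4534 (V=9.2534), down 90.0015 (V=7.1985). Price 8.3441; hedge Δ=0.1249, bond B=-3.7434.
  t=3,j=3: stock 114.4660 → up 125.9126 (V=28.7126), down 106.4534 (V=9.2534). Price 24.4660; hedge Δ=1.0000, bond B=-90.0000.
  t=2,j=0: stock 74.3814 → up 81.8195 (V=8.1805), down 69.1747 (V=20.8253). Price 8.9519; hedge Δ=-1.0000, bond B=83.3333.
  t=2,j=1: stock 87.9780 → up 96.7758 (V=8.3441), down 81.8195 (V=8.1805). Price 7.7082; hedge Δ=0.0109, bond B=6.7456.
  t=2,j=2: stock 104.0600 → up 114.4660 (V=24.4660), down 96.7758 (V=8.3441). Price 20.8975; hedge Δ=0.9113, bond B=-73.9372.
  t=1,j=0: stock 79.9800 → up 87.9780 (V=7.7082), down 74.3814 (V=8.9519). Price 7.2727; hedge Δ=-0.0915, bond B=14.5888.
  t=1,j=1: stock 94.6000 → up 104.0600 (V=20.8975), down 87.9780 (V=7.7082). Price 17.9128; hedge Δ=0.8201, bond B=-59.6714.
  t=0,j=0: stock 86.0000 → up 94.6000 (V=17.9128), down 79.9800 (V=7.2727). Price 15.4269; hedge Δ=0.7278, bond B=-47.1619.
Check: Δ(0,0)·S0 + B(0,0) = 15.4269 = V0.

(0,0): Delta=0.7278 Bond=-47.1619
(1,0): Delta=-0.0915 Bond=14.5888
(1,1): Delta=0.8201 Bond=-59.6714
(2,0): Delta=-1.0000 Bond=83.3333
(2,1): Delta=0.0109 Bond=6.7456
(2,2): Delta=0.9113 Bond=-73.9372
(3,0): Delta=-1.0000 Bond=90.0000
(3,1): Delta=-1.0000 Bond=90.0000
(3,2): Delta=0.1249 Bond=-3.7434
(3,3): Delta=1.0000 Bond=-90.0000
V0=15.4269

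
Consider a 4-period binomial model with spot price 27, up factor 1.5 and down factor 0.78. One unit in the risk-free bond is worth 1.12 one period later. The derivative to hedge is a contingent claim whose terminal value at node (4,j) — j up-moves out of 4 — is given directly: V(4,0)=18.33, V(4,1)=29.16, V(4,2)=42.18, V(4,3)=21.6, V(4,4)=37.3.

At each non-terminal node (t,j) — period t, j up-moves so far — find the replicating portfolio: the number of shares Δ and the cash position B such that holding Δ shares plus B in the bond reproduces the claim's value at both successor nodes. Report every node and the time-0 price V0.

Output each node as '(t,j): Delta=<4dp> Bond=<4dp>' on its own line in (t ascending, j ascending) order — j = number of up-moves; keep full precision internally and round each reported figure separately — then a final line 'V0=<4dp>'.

Under the risk-neutral measure, an up-move has probability p* = (R−d)/(u−d) = 0.4722 and values discount at R = 1.12.
At expiry t=4: V(4,0)=18.3300, V(4,1)=29.1600, V(4,2)=42.1800, V(4,3)=21.6000, V(4,4)=37.3000
(3,0): S=12.8129. Δ = (V_up−V_dn)/(S_up−S_dn) = (29.1600−18.3300)/(19.2194−9.9941) = 1.1739. V = [p*·29.1600 + (1−p*)·18.3300]/1.12 = 20.9323. B = V − Δ·S = 5.8906.
(3,1): S=24.6402. Δ = (V_up−V_dn)/(S_up−S_dn) = (42.1800−29.1600)/(36.9603−19.2194) = 0.7339. V = [p*·42.1800 + (1−p*)·29.1600]/1.12 = 31.5253. B = V − Δ·S = 13.4420.
(3,2): S=47.3850. Δ = (V_up−V_dn)/(S_up−S_dn) = (21.6000−42.1800)/(71.0775−36.9603) = -0.6032. V = [p*·21.6000 + (1−p*)·42.1800]/1.12 = 28.9836. B = V − Δ·S = 57.5670.
(3,3): S=91.1250. Δ = (V_up−V_dn)/(S_up−S_dn) = (37.3000−21.6000)/(136.6875−71.0775) = 0.2393. V = [p*·37.3000 + (1−p*)·21.6000]/1.12 = 25.9053. B = V − Δ·S = 4.0997.
(2,0): S=16.4268. Δ = (V_up−V_dn)/(S_up−S_dn) = (31.5253−20.9323)/(24.6402−12.8129) = 0.8956. V = [p*·31.5253 + (1−p*)·20.9323]/1.12 = 23.1558. B = V − Δ·S = 8.4433.
(2,1): S=31.5900. Δ = (V_up−V_dn)/(S_up−S_dn) = (28.9836−31.5253)/(47.3850−24.6402) = -0.1117. V = [p*·28.9836 + (1−p*)·31.5253]/1.12 = 27.0760. B = V − Δ·S = 30.6060.
(2,2): S=60.7500. Δ = (V_up−V_dn)/(S_up−S_dn) = (25.9053−28.9836)/(91.1250−47.3850) = -0.0704. V = [p*·25.9053 + (1−p*)·28.9836]/1.12 = 24.5803. B = V − Δ·S = 28.8558.
(1,0): S=21.0600. Δ = (V_up−V_dn)/(S_up−S_dn) = (27.0760−23.1558)/(31.5900−16.4268) = 0.2585. V = [p*·27.0760 + (1−p*)·23.1558]/1.12 = 22.3277. B = V − Δ·S = 16.8831.
(1,1): S=40.5000. Δ = (V_up−V_dn)/(S_up−S_dn) = (24.5803−27.0760)/(60.7500−31.5900) = -0.0856. V = [p*·24.5803 + (1−p*)·27.0760]/1.12 = 23.1227. B = V − Δ·S = 26.5889.
(0,0): S=27.0000. Δ = (V_up−V_dn)/(S_up−S_dn) = (23.1227−22.3277)/(40.5000−21.0600) = 0.0409. V = [p*·23.1227 + (1−p*)·22.3277]/1.12 = 20.2706. B = V − Δ·S = 19.1664.
Self-financing check: at every node Δ·S+B equals the discounted successor values.

(0,0): Delta=0.0409 Bond=19.1664
(1,0): Delta=0.2585 Bond=16.8831
(1,1): Delta=-0.0856 Bond=26.5889
(2,0): Delta=0.8956 Bond=8.4433
(2,1): Delta=-0.1117 Bond=30.6060
(2,2): Delta=-0.0704 Bond=28.8558
(3,0): Delta=1.1739 Bond=5.8906
(3,1): Delta=0.7339 Bond=13.4420
(3,2): Delta=-0.6032 Bond=57.5670
(3,3): Delta=0.2393 Bond=4.0997
V0=20.2706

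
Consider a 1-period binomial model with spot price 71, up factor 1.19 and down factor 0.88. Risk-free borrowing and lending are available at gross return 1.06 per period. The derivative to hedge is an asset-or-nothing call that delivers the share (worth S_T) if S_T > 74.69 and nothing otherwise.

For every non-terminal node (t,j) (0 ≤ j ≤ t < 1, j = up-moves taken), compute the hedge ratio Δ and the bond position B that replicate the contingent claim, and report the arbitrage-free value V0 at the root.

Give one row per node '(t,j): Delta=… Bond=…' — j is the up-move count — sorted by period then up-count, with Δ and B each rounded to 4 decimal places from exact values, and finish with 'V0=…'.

Since d<R<u, set p* = (R−d)/(u−d) = 0.5806; price each node as the discounted p*-expectation of its children.
Terminal values V(1,·): V(1,0)=0.0000, V(1,1)=84.4900
  t=0,j=0: stock 71.0000 → up 84.4900 (V=84.4900), down 62.4800 (V=0.0000). Price 46.2818; hedge Δ=3.8387, bond B=-226.2666.
Check: Δ(0,0)·S0 + B(0,0) = 46.2818 = V0.

(0,0): Delta=3.8387 Bond=-226.2666
V0=46.2818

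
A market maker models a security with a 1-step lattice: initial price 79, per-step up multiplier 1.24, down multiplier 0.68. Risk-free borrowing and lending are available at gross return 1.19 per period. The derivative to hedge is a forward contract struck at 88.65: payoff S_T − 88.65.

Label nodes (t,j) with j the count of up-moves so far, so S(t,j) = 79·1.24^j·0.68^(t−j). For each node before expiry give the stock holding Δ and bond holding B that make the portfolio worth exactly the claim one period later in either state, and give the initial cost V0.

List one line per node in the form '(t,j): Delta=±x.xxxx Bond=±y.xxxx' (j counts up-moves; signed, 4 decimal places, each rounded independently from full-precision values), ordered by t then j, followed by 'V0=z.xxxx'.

Risk-neutral probability p* = (R−d)/(u−d) = (1.19−0.68)/(1.24−0.68) = 0.9107.
At expiry t=1: V(1,0)=-34.9300, V(1,1)=9.3100
Node (0,0) S=79.0000: V=(p*·9.3100+(1−p*)·-34.9300)/1.19=4.5042; Δ=(9.3100−-34.9300)/(97.9600−53.7200)=1.0000; B=V−Δ·S=-74.4958
The time-0 hedge costs 4.5042, which is the no-arbitrage price.

(0,0): Delta=1.0000 Bond=-74.4958
V0=4.5042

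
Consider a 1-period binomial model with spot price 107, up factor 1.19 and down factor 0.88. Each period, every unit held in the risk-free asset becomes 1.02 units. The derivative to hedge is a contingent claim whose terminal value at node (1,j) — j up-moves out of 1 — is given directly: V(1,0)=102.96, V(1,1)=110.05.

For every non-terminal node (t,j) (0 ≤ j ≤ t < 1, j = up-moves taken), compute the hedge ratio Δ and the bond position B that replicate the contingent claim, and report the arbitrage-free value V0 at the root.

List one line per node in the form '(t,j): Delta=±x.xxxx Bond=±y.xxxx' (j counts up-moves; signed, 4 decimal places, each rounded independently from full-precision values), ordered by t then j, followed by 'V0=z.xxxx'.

(0,0): Delta=0.2137 Bond=81.2094
V0=104.0803

The replicating-portfolio and risk-neutral prices coincide; use p* = (1.02−0.88)/(1.19−0.88) = 0.4516 for the latter.
Terminal payoffs: V(1,0)=102.9600, V(1,1)=110.0500
Node (0,0) S=107.0000: V=(p*·110.0500+(1−p*)·102.9600)/1.02=104.0803; Δ=(110.0500−102.9600)/(127.3300−94.1600)=0.2137; B=V−Δ·S=81.2094
Root portfolio cost Δ·107+B reproduces V0=104.0803.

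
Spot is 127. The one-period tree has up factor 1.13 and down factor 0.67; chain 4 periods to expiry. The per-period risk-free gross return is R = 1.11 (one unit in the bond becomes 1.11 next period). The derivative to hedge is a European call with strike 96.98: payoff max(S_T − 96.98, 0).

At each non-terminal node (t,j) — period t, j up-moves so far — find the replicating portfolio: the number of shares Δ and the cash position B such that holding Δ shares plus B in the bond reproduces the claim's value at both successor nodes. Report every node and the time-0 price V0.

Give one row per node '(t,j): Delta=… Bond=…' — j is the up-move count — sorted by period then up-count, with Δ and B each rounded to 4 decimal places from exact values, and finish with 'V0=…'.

Since d<R<u, set p* = (R−d)/(u−d) = 0.9565; price each node as the discounted p*-expectation of its children.
Terminal payoffs: V(4,0)=0.0000, V(4,1)=0.0000, V(4,2)=0.0000, V(4,3)=25.7961, V(4,4)=110.0901
(3,0): S=38.1969. Δ = (V_up−V_dn)/(S_up−S_dn) = (0.0000−0.0000)/(43.1625−25.5919) = 0.0000. V = [p*·0.0000 + (1−p*)·0.0000]/1.11 = 0.0000. B = V − Δ·S = 0.0000.
(3,1): S=64.4216. Δ = (V_up−V_dn)/(S_up−S_dn) = (0.0000−0.0000)/(72.7965−43.1625) = 0.0000. V = [p*·0.0000 + (1−p*)·0.0000]/1.11 = 0.0000. B = V − Δ·S = 0.0000.
(3,2): S=108.6514. Δ = (V_up−V_dn)/(S_up−S_dn) = (25.7961−0.0000)/(122.7761−72.7965) = 0.5161. V = [p*·25.7961 + (1−p*)·0.0000]/1.11 = 22.2293. B = V − Δ·S = -33.8492.
(3,3): S=183.2479. Δ = (V_up−V_dn)/(S_up−S_dn) = (110.0901−25.7961)/(207.0701−122.7761) = 1.0000. V = [p*·110.0901 + (1−p*)·25.7961]/1.11 = 95.8785. B = V − Δ·S = -87.3694.
(2,0): S=57.0103. Δ = (V_up−V_dn)/(S_up−S_dn) = (0.0000−0.0000)/(64.4216−38.1969) = 0.0000. V = [p*·0.0000 + (1−p*)·0.0000]/1.11 = 0.0000. B = V − Δ·S = 0.0000.
(2,1): S=96.1517. Δ = (V_up−V_dn)/(S_up−S_dn) = (22.2293−0.0000)/(108.6514−64.4216) = 0.5026. V = [p*·22.2293 + (1−p*)·0.0000]/1.11 = 19.1557. B = V − Δ·S = -29.1689.
(2,2): S=162.1663. Δ = (V_up−V_dn)/(S_up−S_dn) = (95.8785−22.2293)/(183.2479−108.6514) = 0.9873. V = [p*·95.8785 + (1−p*)·22.2293]/1.11 = 83.4923. B = V − Δ·S = -76.6148.
(1,0): S=85.0900. Δ = (V_up−V_dn)/(S_up−S_dn) = (19.1557−0.0000)/(96.1517−57.0103) = 0.4894. V = [p*·19.1557 + (1−p*)·0.0000]/1.11 = 16.5071. B = V − Δ·S = -25.1358.
(1,1): S=143.5100. Δ = (V_up−V_dn)/(S_up−S_dn) = (83.4923−19.1557)/(162.1663−96.1517) = 0.9746. V = [p*·83.4923 + (1−p*)·19.1557]/1.11 = 72.6982. B = V − Δ·S = -67.1639.
(0,0): S=127.0000. Δ = (V_up−V_dn)/(S_up−S_dn) = (72.6982−16.5071)/(143.5100−85.0900) = 0.9618. V = [p*·72.6982 + (1−p*)·16.5071]/1.11 = 63.2929. B = V − Δ·S = -58.8618.
The time-0 hedge costs 63.2929, which is the no-arbitrage price.

(0,0): Delta=0.9618 Bond=-58.8618
(1,0): Delta=0.4894 Bond=-25.1358
(1,1): Delta=0.9746 Bond=-67.1639
(2,0): Delta=0.0000 Bond=0.0000
(2,1): Delta=0.5026 Bond=-29.1689
(2,2): Delta=0.9873 Bond=-76.6148
(3,0): Delta=0.0000 Bond=0.0000
(3,1): Delta=0.0000 Bond=0.0000
(3,2): Delta=0.5161 Bond=-33.8492
(3,3): Delta=1.0000 Bond=-87.3694
V0=63.2929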